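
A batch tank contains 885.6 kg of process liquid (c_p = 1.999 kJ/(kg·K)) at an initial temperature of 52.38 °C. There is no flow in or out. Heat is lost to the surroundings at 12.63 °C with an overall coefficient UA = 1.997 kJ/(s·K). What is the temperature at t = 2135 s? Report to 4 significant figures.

16.21 °C

M c_p dT/dt = −UA(T − T_amb).
dT/dt = (T_ss − T)/τ with T_ss = T_amb = 12.6300 °C, τ = M c_p/UA = 885.6·1.999/1.997 = 886.487 s.
This is linear first-order; T(t) = T_ss + (T₀ − T_ss) e^(−t/τ).
T(2135) = 12.6300 + (39.7500)·0.0899606 = 16.2059 °C.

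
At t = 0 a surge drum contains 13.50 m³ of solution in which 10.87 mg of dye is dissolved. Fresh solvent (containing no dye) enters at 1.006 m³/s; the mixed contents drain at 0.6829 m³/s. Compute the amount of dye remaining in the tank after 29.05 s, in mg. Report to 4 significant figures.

Let m(t) be the amount of dye. Volume: V(t) = V₀ + (Q_in − Q_out) t = 13.50 + 0.323100 t; V(29.05) = 22.8861 m³.
Species balance (pure solvent in): dm/dt = −Q_out · m/V(t).
Separate: dm/m = −Q_out dt/V(t) ⇒ ln(m/m₀) = −(Q_out/(Q_in−Q_out)) ln(V/V₀).
m = m₀ (V₀/V)^(Q_out/(Q_in−Q_out)) = 10.87 × (13.50/22.8861)^(2.11359) = 3.56219 mg.

3.562 mg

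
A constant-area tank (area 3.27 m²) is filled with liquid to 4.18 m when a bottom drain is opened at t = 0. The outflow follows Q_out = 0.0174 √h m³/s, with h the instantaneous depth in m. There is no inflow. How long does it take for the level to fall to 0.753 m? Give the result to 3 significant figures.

442 s

With no inflow, A dh/dt = −0.0174 √h.
∫ h^(−1/2) dh = −(0.0174/A) ∫ dt, giving 2√h = 2√h₀ − (0.0174/A) t.
t = 2A(√h₀ − √h)/0.0174 = 2·3.27·(√4.18 − √0.753)/0.0174
  = 6.5400 × (2.0445 − 0.86776) / 0.0174 = 442.30 s.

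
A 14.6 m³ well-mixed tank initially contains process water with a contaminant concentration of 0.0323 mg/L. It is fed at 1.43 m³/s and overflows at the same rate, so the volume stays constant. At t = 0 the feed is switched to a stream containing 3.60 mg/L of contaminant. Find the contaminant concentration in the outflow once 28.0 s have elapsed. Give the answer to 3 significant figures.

Unsteady species balance (constant V, well mixed): V dC/dt = Q(C_in − C).
Time constant τ = V/Q = 14.6/1.43 = 10.210 s.
Solution: C(t) = C_in + (C₀ − C_in) e^(−t/τ).
C(28.0) = 3.60 + (0.0323 − 3.60)·e^(−28.0/10.210) = 3.60 + (-3.5677)·0.064411 = 3.3702 mg/L.

3.37 mg/L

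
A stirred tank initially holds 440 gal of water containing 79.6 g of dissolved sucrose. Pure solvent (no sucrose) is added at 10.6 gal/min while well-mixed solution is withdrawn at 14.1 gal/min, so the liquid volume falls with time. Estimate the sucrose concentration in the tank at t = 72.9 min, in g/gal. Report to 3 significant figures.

Let m(t) be the amount of sucrose. Volume: V(t) = V₀ + (Q_in − Q_out) t = 440 − 3.5000 t; V(72.9) = 184.85 gal.
No sucrose enters, so dm/dt = −Q_out · (m/V).
dm/m = −Q_out dt/(V₀ − 3.5000 t); integrating gives ln(m/m₀) = −(Q_out/(Q_in−Q_out)) ln(V/V₀).
m = m₀ (V₀/V)^(Q_out/(Q_in−Q_out)) = 79.6 × (440/184.85)^(-4.0286) = 2.4189 g.
C = m/V = 2.4189/184.85 = 0.013086 g/gal.

0.0131 g/gal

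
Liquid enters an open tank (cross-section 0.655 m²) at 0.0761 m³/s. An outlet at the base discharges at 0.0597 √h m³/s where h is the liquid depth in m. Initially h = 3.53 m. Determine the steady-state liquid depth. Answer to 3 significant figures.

1.62 m

Level balance: A dh/dt = 0.0761 − 0.0597 √h. Setting dh/dt = 0:
Q_in = 0.0597 √h_ss ⇒ √h_ss = 0.0761/0.0597 = 1.2747.
h_ss = 1.2747² = 1.6249 m. (Since h₀ = 3.53 m > h_ss, the level will fall toward this value.)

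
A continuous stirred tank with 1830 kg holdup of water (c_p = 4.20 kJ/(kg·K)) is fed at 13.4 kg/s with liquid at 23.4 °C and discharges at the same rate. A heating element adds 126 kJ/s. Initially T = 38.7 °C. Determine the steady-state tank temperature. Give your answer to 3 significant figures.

25.6 °C

M c_p dT/dt = ṁ c_p (T_in − T) + Q̇.
At steady state dT/dt = 0 ⇒ T_ss = T_in + Q̇/(ṁ c_p) = 23.4 + 126/(13.4·4.20) = 25.639 °C.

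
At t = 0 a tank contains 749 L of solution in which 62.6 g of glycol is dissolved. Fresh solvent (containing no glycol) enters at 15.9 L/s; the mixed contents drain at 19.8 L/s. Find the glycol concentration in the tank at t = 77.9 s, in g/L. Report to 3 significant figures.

0.0100 g/L

Total volume: dV/dt = Q_in − Q_out = -3.9000 L/s, so V(t) = 749 − 3.9000 t and V(77.9) = 445.19 L.
Solute balance: dm/dt = 0 − Q_out C = −Q_out m/V(t).
Separate: dm/m = −Q_out dt/V(t) ⇒ ln(m/m₀) = −(Q_out/(Q_in−Q_out)) ln(V/V₀).
m = m₀ (V₀/V)^(Q_out/(Q_in−Q_out)) = 62.6 × (749/445.19)^(-5.0769) = 4.4618 g.
C = m/V = 4.4618/445.19 = 0.010022 g/L.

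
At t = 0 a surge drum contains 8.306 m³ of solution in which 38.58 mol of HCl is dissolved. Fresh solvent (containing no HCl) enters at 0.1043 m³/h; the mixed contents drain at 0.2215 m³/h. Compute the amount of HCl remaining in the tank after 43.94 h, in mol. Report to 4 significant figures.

Total volume: dV/dt = Q_in − Q_out = -0.117200 m³/h, so V(t) = 8.306 − 0.117200 t and V(43.94) = 3.15623 m³.
Solute balance: dm/dt = 0 − Q_out C = −Q_out m/V(t).
Separate: dm/m = −Q_out dt/V(t) ⇒ ln(m/m₀) = −(Q_out/(Q_in−Q_out)) ln(V/V₀).
m = m₀ (V₀/V)^(Q_out/(Q_in−Q_out)) = 38.58 × (8.306/3.15623)^(-1.88993) = 6.19683 mol.

6.197 mol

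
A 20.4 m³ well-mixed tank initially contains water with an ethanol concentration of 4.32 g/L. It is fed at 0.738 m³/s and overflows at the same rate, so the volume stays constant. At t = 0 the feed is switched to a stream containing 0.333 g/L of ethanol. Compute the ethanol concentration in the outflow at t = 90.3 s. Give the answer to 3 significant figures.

0.485 g/L

Transient balance on the dissolved component: V dC/dt = Q(C_in − C).
Time constant τ = V/Q = 20.4/0.738 = 27.642 s.
Integrating: C(t) = C_in + (C₀ − C_in) e^(−t/τ).
C(90.3) = 0.333 + (4.32 − 0.333)·e^(−90.3/27.642) = 0.333 + (3.9870)·0.038131 = 0.48503 g/L.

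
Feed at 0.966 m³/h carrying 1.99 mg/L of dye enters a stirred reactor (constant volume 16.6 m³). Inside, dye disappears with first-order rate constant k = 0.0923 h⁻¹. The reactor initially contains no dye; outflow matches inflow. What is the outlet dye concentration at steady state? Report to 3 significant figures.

V dC/dt = Q(C_in − C) − k V C.
Steady state (dC/dt = 0): C_ss = Q C_in/(Q + kV) = C_in/(1 + kV/Q).
C_ss = 0.966·1.99/(0.966 + 0.0923·16.6) = 1.9223/2.4982 = 0.76950 mg/L.

0.769 mg/L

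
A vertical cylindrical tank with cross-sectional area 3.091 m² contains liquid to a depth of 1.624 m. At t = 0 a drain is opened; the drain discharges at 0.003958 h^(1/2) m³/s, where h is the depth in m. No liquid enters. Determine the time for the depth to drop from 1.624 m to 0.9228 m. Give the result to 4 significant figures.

A dh/dt = −Q_out = −0.003958 √h.
∫ h^(−1/2) dh = −(0.003958/A) ∫ dt, giving 2√h = 2√h₀ − (0.003958/A) t.
t = 2A(√h₀ − √h)/0.003958 = 2·3.091·(√1.624 − √0.9228)/0.003958
  = 6.18200 × (1.27436 − 0.960625) / 0.003958 = 490.027 s.

490.0 s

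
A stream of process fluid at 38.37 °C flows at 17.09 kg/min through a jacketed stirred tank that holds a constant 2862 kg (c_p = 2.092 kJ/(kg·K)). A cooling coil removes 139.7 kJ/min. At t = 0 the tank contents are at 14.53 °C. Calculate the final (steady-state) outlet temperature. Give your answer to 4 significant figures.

M c_p dT/dt = ṁ c_p (T_in − T) − Q̇.
At steady state dT/dt = 0 ⇒ T_ss = T_in − Q̇/(ṁ c_p) = 38.37 − 139.7/(17.09·2.092) = 34.4626 °C.

34.46 °C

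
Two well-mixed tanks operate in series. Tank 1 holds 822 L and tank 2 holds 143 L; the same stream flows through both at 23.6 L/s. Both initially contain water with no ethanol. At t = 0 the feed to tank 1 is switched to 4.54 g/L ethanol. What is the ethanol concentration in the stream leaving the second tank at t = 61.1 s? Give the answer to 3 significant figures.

Time constants: τᵢ = Vᵢ/Q for each well-mixed tank.
τ₁ = 822/23.6 = 34.831 s; τ₂ = 143/23.6 = 6.0593 s.
Tank 1: C₁ = C_in(1 − e^(−t/τ₁)). Tank 2 (τ₁ ≠ τ₂): C₂ = C_in[1 − (τ₁ e^(−t/τ₁) − τ₂ e^(−t/τ₂))/(τ₁ − τ₂)].
At t = 61.1: e^(−t/τ₁) = 0.17304, e^(−t/τ₂) = 4.1757e-05.
C₂ = 4.54·[1 − (34.831·0.17304 − 6.0593·4.1757e-05)/(28.771)] = 4.54·0.79052 = 3.5890 g/L.

3.59 g/L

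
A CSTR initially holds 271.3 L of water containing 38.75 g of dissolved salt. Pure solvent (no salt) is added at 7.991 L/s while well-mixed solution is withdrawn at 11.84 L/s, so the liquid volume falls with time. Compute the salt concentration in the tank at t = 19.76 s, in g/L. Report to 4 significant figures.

Let m(t) be the amount of salt. Volume: V(t) = V₀ + (Q_in − Q_out) t = 271.3 − 3.84900 t; V(19.76) = 195.244 L.
Species balance (pure solvent in): dm/dt = −Q_out · m/V(t).
Separate: dm/m = −Q_out dt/V(t) ⇒ ln(m/m₀) = −(Q_out/(Q_in−Q_out)) ln(V/V₀).
m = m₀ (V₀/V)^(Q_out/(Q_in−Q_out)) = 38.75 × (271.3/195.244)^(-3.07612) = 14.0857 g.
C = m/V = 14.0857/195.244 = 0.0721441 g/L.

0.07214 g/L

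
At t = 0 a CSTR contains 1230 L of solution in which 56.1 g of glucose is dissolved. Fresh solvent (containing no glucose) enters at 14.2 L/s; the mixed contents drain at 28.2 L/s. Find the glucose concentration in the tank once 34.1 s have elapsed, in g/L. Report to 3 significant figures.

Total volume: dV/dt = Q_in − Q_out = -14.000 L/s, so V(t) = 1230 − 14.000 t and V(34.1) = 752.60 L.
No glucose enters, so dm/dt = −Q_out · (m/V).
dm/m = −Q_out dt/(V₀ − 14.000 t); integrating gives ln(m/m₀) = −(Q_out/(Q_in−Q_out)) ln(V/V₀).
m = m₀ (V₀/V)^(Q_out/(Q_in−Q_out)) = 56.1 × (1230/752.60)^(-2.0143) = 20.856 g.
C = m/V = 20.856/752.60 = 0.027712 g/L.

0.0277 g/L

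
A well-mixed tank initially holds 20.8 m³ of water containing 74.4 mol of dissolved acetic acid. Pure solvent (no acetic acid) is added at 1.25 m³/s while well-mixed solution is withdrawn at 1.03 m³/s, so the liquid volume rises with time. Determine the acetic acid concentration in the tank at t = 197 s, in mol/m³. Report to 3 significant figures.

0.00595 mol/m³

Let m(t) be the amount of acetic acid. Volume: V(t) = V₀ + (Q_in − Q_out) t = 20.8 + 0.22000 t; V(197) = 64.140 m³.
Species balance (pure solvent in): dm/dt = −Q_out · m/V(t).
Separate: dm/m = −Q_out dt/V(t) ⇒ ln(m/m₀) = −(Q_out/(Q_in−Q_out)) ln(V/V₀).
m = m₀ (V₀/V)^(Q_out/(Q_in−Q_out)) = 74.4 × (20.8/64.140)^(4.6818) = 0.38182 mol.
C = m/V = 0.38182/64.140 = 0.0059529 mol/m³.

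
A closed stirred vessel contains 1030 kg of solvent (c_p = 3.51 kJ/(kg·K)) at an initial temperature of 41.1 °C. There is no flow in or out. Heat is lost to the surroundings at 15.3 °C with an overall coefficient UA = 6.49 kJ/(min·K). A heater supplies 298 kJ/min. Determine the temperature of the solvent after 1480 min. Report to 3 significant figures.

59.8 °C

Unsteady energy balance on the tank contents: M c_p dT/dt = −UA(T − T_amb) + Q̇.
dT/dt = (T_ss − T)/τ with T_ss = T_amb + Q̇/UA = 15.3 + 298/6.49 = 61.217 °C, τ = M c_p/UA = 1030·3.51/6.49 = 557.06 min.
Integrating: T(t) = T_ss + (T₀ − T_ss) e^(−t/τ).
T(1480) = 61.217 + (-20.117)·0.070171 = 59.805 °C.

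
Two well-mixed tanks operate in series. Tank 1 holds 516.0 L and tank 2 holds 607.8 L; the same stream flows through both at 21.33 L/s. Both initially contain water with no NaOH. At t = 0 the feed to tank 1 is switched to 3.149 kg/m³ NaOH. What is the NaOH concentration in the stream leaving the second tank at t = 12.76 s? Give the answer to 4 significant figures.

0.2705 kg/m³

Species balance on tank i: dCᵢ/dt = (Cᵢ₋₁ − Cᵢ)/τᵢ with τᵢ = Vᵢ/Q.
τ₁ = 516.0/21.33 = 24.1913 s; τ₂ = 607.8/21.33 = 28.4951 s.
Solving the cascade with C₁(0)=C₂(0)=0 gives C₂(t) = C_in[1 − (τ₁ e^(−t/τ₁) − τ₂ e^(−t/τ₂))/(τ₁ − τ₂)].
At t = 12.76: e^(−t/τ₁) = 0.590100, e^(−t/τ₂) = 0.639035.
C₂ = 3.149·[1 − (24.1913·0.590100 − 28.4951·0.639035)/(-4.30380)] = 3.149·0.0859096 = 0.270529 kg/m³.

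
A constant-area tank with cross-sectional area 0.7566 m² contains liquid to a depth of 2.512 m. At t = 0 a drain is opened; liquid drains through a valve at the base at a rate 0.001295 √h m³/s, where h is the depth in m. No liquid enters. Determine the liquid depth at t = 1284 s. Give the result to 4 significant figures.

0.2363 m

With no inflow, A dh/dt = −0.001295 √h.
Separate and integrate: 2(√h − √h₀) = −(0.001295/A) t.
√h = √2.512 − 0.001295·1284/(2·0.7566) = 1.58493 − 1.09885 = 0.486079.
h = 0.486079² = 0.236273 m.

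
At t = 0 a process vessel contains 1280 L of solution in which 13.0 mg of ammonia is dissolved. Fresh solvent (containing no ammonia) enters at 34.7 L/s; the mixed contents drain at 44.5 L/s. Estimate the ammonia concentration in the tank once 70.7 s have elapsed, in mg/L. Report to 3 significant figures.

Let m(t) be the amount of ammonia. Volume: V(t) = V₀ + (Q_in − Q_out) t = 1280 − 9.8000 t; V(70.7) = 587.14 L.
Solute balance: dm/dt = 0 − Q_out C = −Q_out m/V(t).
dm/m = −Q_out dt/(V₀ − 9.8000 t); integrating gives ln(m/m₀) = −(Q_out/(Q_in−Q_out)) ln(V/V₀).
m = m₀ (V₀/V)^(Q_out/(Q_in−Q_out)) = 13.0 × (1280/587.14)^(-4.5408) = 0.37759 mg.
C = m/V = 0.37759/587.14 = 0.00064310 mg/L.

0.000643 mg/L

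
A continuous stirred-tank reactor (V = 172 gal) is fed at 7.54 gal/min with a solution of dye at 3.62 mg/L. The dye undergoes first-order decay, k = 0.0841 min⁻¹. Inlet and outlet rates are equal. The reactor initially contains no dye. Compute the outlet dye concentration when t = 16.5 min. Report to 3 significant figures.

1.09 mg/L

Accumulation = in − out − consumed: V dC/dt = Q C_in − Q C − k V C.
dC/dt = (Q/V) C_in − (Q/V + k) C; effective rate a = Q/V + k = 0.043837 + 0.0841 = 0.12794 min⁻¹.
C_ss = Q C_in/(Q + kV) = 1.2404 mg/L; C(t) = C_ss + (C₀ − C_ss) e^(−a t).
C(16.5) = 1.2404 + (-1.2404)·e^(−0.12794·16.5) = 1.2404 + (-1.2404)·0.12112 = 1.0901 mg/L.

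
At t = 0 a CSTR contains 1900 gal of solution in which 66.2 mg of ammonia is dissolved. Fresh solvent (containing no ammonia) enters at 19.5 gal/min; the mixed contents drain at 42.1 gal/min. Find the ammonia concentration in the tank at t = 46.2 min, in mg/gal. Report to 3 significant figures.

0.0175 mg/gal

Total volume: dV/dt = Q_in − Q_out = -22.600 gal/min, so V(t) = 1900 − 22.600 t and V(46.2) = 855.88 gal.
Solute balance: dm/dt = 0 − Q_out C = −Q_out m/V(t).
Separate: dm/m = −Q_out dt/V(t) ⇒ ln(m/m₀) = −(Q_out/(Q_in−Q_out)) ln(V/V₀).
m = m₀ (V₀/V)^(Q_out/(Q_in−Q_out)) = 66.2 × (1900/855.88)^(-1.8628) = 14.986 mg.
C = m/V = 14.986/855.88 = 0.017509 mg/gal.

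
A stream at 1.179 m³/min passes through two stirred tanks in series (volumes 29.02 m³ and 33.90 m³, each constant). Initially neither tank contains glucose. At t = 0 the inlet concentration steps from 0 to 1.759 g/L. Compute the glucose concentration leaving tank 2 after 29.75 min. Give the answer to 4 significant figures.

0.5404 g/L

Species balance on tank i: dCᵢ/dt = (Cᵢ₋₁ − Cᵢ)/τᵢ with τᵢ = Vᵢ/Q.
τ₁ = 29.02/1.179 = 24.6141 min; τ₂ = 33.90/1.179 = 28.7532 min.
Solving the cascade with C₁(0)=C₂(0)=0 gives C₂(t) = C_in[1 − (τ₁ e^(−t/τ₁) − τ₂ e^(−t/τ₂))/(τ₁ − τ₂)].
At t = 29.75: e^(−t/τ₁) = 0.298598, e^(−t/τ₂) = 0.355344.
C₂ = 1.759·[1 − (24.6141·0.298598 − 28.7532·0.355344)/(-4.13910)] = 1.759·0.307200 = 0.540365 g/L.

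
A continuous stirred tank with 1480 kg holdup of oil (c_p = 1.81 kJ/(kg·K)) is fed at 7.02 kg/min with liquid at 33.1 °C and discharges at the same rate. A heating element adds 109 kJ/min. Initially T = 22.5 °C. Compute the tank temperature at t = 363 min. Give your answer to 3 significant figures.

Heat balance on the well-mixed liquid: M c_p dT/dt = ṁ c_p (T_in − T) + 109.
Rearrange: dT/dt = (T_ss − T)/τ with τ = M/ṁ = 210.83 min and T_ss = T_in + Q̇/(ṁ c_p) = 41.678 °C.
Solution: T(t) = T_ss + (T₀ − T_ss) e^(−t/τ).
T(363) = 41.678 + (-19.178)·e^(−363/210.83) = 41.678 + (-19.178)·0.17874 = 38.250 °C.

38.3 °C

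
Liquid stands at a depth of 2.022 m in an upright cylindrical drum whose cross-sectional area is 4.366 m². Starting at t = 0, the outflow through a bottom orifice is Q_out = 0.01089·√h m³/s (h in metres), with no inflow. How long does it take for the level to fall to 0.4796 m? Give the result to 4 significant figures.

A dh/dt = −Q_out = −0.01089 √h.
This is separable: 2 d(√h)/dt = −0.01089/A, so √h = √h₀ − (0.01089/(2A)) t.
t = 2A(√h₀ − √h)/0.01089 = 2·4.366·(√2.022 − √0.4796)/0.01089
  = 8.73200 × (1.42197 − 0.692532) / 0.01089 = 584.891 s.

584.9 s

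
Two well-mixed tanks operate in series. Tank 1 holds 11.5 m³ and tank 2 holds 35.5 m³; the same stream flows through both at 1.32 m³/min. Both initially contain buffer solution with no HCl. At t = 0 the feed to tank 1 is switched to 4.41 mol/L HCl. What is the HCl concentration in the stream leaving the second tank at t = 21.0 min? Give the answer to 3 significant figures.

Each tank obeys Vᵢ dCᵢ/dt = Q(Cᵢ₋₁ − Cᵢ), so τᵢ = Vᵢ/Q.
τ₁ = 11.5/1.32 = 8.7121 min; τ₂ = 35.5/1.32 = 26.894 min.
Tank 1: C₁ = C_in(1 − e^(−t/τ₁)). Tank 2 (τ₁ ≠ τ₂): C₂ = C_in[1 − (τ₁ e^(−t/τ₁) − τ₂ e^(−t/τ₂))/(τ₁ − τ₂)].
At t = 21.0: e^(−t/τ₁) = 0.089776, e^(−t/τ₂) = 0.45802.
C₂ = 4.41·[1 − (8.7121·0.089776 − 26.894·0.45802)/(-18.182)] = 4.41·0.36553 = 1.6120 mol/L.

1.61 mol/L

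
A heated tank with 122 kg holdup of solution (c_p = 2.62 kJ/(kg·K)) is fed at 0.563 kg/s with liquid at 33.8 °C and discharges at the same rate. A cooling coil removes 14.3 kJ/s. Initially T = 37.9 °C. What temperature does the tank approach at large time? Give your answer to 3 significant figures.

M c_p dT/dt = ṁ c_p (T_in − T) − Q̇.
At steady state dT/dt = 0 ⇒ T_ss = T_in − Q̇/(ṁ c_p) = 33.8 − 14.3/(0.563·2.62) = 24.105 °C.

24.1 °C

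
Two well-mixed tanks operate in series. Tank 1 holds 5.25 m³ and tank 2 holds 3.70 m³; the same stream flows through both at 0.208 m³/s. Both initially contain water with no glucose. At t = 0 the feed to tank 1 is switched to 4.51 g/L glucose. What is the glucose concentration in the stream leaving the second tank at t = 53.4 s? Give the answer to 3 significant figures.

3.20 g/L

Time constants: τᵢ = Vᵢ/Q for each well-mixed tank.
τ₁ = 5.25/0.208 = 25.240 s; τ₂ = 3.70/0.208 = 17.788 s.
Tank 1: C₁ = C_in(1 − e^(−t/τ₁)). Tank 2 (τ₁ ≠ τ₂): C₂ = C_in[1 − (τ₁ e^(−t/τ₁) − τ₂ e^(−t/τ₂))/(τ₁ − τ₂)].
At t = 53.4: e^(−t/τ₁) = 0.12055, e^(−t/τ₂) = 0.049690.
C₂ = 4.51·[1 − (25.240·0.12055 − 17.788·0.049690)/(7.4519)] = 4.51·0.71029 = 3.2034 g/L.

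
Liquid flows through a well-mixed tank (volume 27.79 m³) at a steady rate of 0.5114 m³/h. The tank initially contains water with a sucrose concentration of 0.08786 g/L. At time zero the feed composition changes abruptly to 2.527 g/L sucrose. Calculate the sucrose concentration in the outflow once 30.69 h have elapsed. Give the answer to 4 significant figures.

Species balance on the tank: V dC/dt = Q(C_in − C).
So dC/dt = (C_in − C)/τ with τ = V/Q = 27.79/0.5114 = 54.3410 h.
Solution: C(t) = C_in + (C₀ − C_in) e^(−t/τ).
C(30.69) = 2.527 + (0.08786 − 2.527)·e^(−30.69/54.3410) = 2.527 + (-2.43914)·0.568493 = 1.14037 g/L.

1.140 g/L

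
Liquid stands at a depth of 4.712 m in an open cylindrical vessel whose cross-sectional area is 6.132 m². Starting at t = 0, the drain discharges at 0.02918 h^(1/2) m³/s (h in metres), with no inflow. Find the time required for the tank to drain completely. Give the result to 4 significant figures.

912.3 s

Mass balance (ρ constant): A dh/dt = −0.02918 √h.
∫ h^(−1/2) dh = −(0.02918/A) ∫ dt, giving 2√h = 2√h₀ − (0.02918/A) t.
Tank is empty when √h = 0: t_empty = 2A√h₀/0.02918.
t_empty = 2·6.132·√4.712/0.02918 = 12.2640·2.17071/0.02918 = 912.325 s.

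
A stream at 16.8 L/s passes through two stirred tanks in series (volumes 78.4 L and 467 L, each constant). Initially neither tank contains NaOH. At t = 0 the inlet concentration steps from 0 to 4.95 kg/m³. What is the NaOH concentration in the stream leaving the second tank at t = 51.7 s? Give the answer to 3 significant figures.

4.02 kg/m³

Each tank obeys Vᵢ dCᵢ/dt = Q(Cᵢ₋₁ − Cᵢ), so τᵢ = Vᵢ/Q.
τ₁ = 78.4/16.8 = 4.6667 s; τ₂ = 467/16.8 = 27.798 s.
Solving the cascade with C₁(0)=C₂(0)=0 gives C₂(t) = C_in[1 − (τ₁ e^(−t/τ₁) − τ₂ e^(−t/τ₂))/(τ₁ − τ₂)].
At t = 51.7: e^(−t/τ₁) = 1.5440e-05, e^(−t/τ₂) = 0.15569.
C₂ = 4.95·[1 − (4.6667·1.5440e-05 − 27.798·0.15569)/(-23.131)] = 4.95·0.81290 = 4.0239 kg/m³.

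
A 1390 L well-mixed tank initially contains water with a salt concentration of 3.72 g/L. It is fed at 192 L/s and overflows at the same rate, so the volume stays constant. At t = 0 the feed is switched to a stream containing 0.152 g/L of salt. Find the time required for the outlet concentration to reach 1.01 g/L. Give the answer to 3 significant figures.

Species balance on the tank: V dC/dt = Q(C_in − C), so τ = V/Q = 7.2396 s.
C(t) = C_in + (C₀ − C_in) e^(−t/τ). Set C = 1.01 and solve for t:
e^(−t/τ) = (C − C_in)/(C₀ − C_in) = (1.01 − 0.152)/(3.72 − 0.152) = 0.24047
t = −τ ln(…) = 7.2396 × 1.4252 = 10.318 s.

10.3 s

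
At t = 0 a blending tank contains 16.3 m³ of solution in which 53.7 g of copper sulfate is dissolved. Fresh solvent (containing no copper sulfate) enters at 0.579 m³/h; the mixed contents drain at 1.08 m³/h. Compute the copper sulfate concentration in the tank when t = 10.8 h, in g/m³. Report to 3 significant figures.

2.07 g/m³

Total volume: dV/dt = Q_in − Q_out = -0.50100 m³/h, so V(t) = 16.3 − 0.50100 t and V(10.8) = 10.889 m³.
Species balance (pure solvent in): dm/dt = −Q_out · m/V(t).
dm/m = −Q_out dt/(V₀ − 0.50100 t); integrating gives ln(m/m₀) = −(Q_out/(Q_in−Q_out)) ln(V/V₀).
m = m₀ (V₀/V)^(Q_out/(Q_in−Q_out)) = 53.7 × (16.3/10.889)^(-2.1557) = 22.507 g.
C = m/V = 22.507/10.889 = 2.0669 g/m³.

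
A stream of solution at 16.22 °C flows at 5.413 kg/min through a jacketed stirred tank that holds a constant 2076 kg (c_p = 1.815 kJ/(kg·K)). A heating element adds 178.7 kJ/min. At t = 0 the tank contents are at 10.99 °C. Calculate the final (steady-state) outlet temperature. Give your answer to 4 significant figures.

34.41 °C

M c_p dT/dt = ṁ c_p (T_in − T) + Q̇.
At steady state dT/dt = 0 ⇒ T_ss = T_in + Q̇/(ṁ c_p) = 16.22 + 178.7/(5.413·1.815) = 34.4090 °C.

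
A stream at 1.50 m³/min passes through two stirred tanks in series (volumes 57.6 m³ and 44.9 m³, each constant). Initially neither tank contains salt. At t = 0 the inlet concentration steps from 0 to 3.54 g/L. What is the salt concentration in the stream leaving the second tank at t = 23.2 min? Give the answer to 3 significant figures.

0.531 g/L

Each tank obeys Vᵢ dCᵢ/dt = Q(Cᵢ₋₁ − Cᵢ), so τᵢ = Vᵢ/Q.
τ₁ = 57.6/1.50 = 38.400 min; τ₂ = 44.9/1.50 = 29.933 min.
Solving the cascade with C₁(0)=C₂(0)=0 gives C₂(t) = C_in[1 − (τ₁ e^(−t/τ₁) − τ₂ e^(−t/τ₂))/(τ₁ − τ₂)].
At t = 23.2: e^(−t/τ₁) = 0.54653, e^(−t/τ₂) = 0.46068.
C₂ = 3.54·[1 − (38.400·0.54653 − 29.933·0.46068)/(8.4667)] = 3.54·0.14995 = 0.53082 g/L.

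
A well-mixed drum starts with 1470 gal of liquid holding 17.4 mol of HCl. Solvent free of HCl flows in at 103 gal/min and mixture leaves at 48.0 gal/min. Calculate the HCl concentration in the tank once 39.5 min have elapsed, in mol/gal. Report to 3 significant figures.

0.00216 mol/gal

Let m(t) be the amount of HCl. Volume: V(t) = V₀ + (Q_in − Q_out) t = 1470 + 55.000 t; V(39.5) = 3642.5 gal.
No HCl enters, so dm/dt = −Q_out · (m/V).
Separate: dm/m = −Q_out dt/V(t) ⇒ ln(m/m₀) = −(Q_out/(Q_in−Q_out)) ln(V/V₀).
m = m₀ (V₀/V)^(Q_out/(Q_in−Q_out)) = 17.4 × (1470/3642.5)^(0.87273) = 7.8818 mol.
C = m/V = 7.8818/3642.5 = 0.0021638 mol/gal.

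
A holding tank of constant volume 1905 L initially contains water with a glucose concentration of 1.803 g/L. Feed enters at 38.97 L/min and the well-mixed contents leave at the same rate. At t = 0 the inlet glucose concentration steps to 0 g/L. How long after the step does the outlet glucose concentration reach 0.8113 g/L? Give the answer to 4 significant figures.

Unsteady species balance (constant V, well mixed): V dC/dt = Q(C_in − C), so τ = V/Q = 48.8838 min.
C(t) = C_in + (C₀ − C_in) e^(−t/τ). Set C = 0.8113 and solve for t:
e^(−t/τ) = (C − C_in)/(C₀ − C_in) = (0.8113 − 0)/(1.803 − 0) = 0.449972
t = −τ ln(…) = 48.8838 × 0.798569 = 39.0371 min.

39.04 min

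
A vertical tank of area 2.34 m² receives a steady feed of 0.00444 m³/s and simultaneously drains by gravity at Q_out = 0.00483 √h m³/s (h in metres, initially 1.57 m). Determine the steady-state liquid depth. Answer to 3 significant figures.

A dh/dt = Q_in − 0.00483 √h. Steady state requires inflow = outflow:
Q_in = 0.00483 √h_ss ⇒ √h_ss = 0.00444/0.00483 = 0.91925.
h_ss = 0.91925² = 0.84503 m. (Since h₀ = 1.57 m > h_ss, the level will fall toward this value.)

0.845 m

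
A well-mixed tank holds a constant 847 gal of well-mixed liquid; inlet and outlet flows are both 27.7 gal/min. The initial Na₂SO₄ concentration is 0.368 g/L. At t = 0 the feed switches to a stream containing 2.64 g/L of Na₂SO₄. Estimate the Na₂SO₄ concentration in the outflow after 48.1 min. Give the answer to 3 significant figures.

2.17 g/L

Accumulation = in − out for the solute gives V dC/dt = Q(C_in − C).
So dC/dt = (C_in − C)/τ with τ = V/Q = 847/27.7 = 30.578 min.
This is linear first-order; C(t) = C_in + (C₀ − C_in) e^(−t/τ).
C(48.1) = 2.64 + (0.368 − 2.64)·e^(−48.1/30.578) = 2.64 + (-2.2720)·0.20741 = 2.1688 g/L.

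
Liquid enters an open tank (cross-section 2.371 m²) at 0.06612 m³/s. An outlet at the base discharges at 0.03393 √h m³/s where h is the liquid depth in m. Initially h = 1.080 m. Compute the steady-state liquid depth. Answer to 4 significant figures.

Level balance: A dh/dt = 0.06612 − 0.03393 √h. Setting dh/dt = 0:
Q_in = 0.03393 √h_ss ⇒ √h_ss = 0.06612/0.03393 = 1.94872.
h_ss = 1.94872² = 3.79750 m. (Since h₀ = 1.080 m < h_ss, the level will rise toward this value.)

3.798 m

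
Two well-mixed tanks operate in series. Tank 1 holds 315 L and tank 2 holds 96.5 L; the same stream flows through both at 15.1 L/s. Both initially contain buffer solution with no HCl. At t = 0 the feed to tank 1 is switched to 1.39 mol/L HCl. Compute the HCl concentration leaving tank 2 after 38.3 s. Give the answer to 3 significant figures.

1.07 mol/L

Each tank obeys Vᵢ dCᵢ/dt = Q(Cᵢ₋₁ − Cᵢ), so τᵢ = Vᵢ/Q.
τ₁ = 315/15.1 = 20.861 s; τ₂ = 96.5/15.1 = 6.3907 s.
Solving the cascade with C₁(0)=C₂(0)=0 gives C₂(t) = C_in[1 − (τ₁ e^(−t/τ₁) − τ₂ e^(−t/τ₂))/(τ₁ − τ₂)].
At t = 38.3: e^(−t/τ₁) = 0.15946, e^(−t/τ₂) = 0.0024960.
C₂ = 1.39·[1 − (20.861·0.15946 − 6.3907·0.0024960)/(14.470)] = 1.39·0.77122 = 1.0720 mol/L.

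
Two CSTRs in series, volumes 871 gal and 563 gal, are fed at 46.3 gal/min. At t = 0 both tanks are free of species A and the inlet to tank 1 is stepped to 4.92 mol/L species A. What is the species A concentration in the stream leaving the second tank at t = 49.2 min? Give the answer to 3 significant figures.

4.06 mol/L

Each tank obeys Vᵢ dCᵢ/dt = Q(Cᵢ₋₁ − Cᵢ), so τᵢ = Vᵢ/Q.
τ₁ = 871/46.3 = 18.812 min; τ₂ = 563/46.3 = 12.160 min.
Solving the cascade with C₁(0)=C₂(0)=0 gives C₂(t) = C_in[1 − (τ₁ e^(−t/τ₁) − τ₂ e^(−t/τ₂))/(τ₁ − τ₂)].
At t = 49.2: e^(−t/τ₁) = 0.073143, e^(−t/τ₂) = 0.017490.
C₂ = 4.92·[1 − (18.812·0.073143 − 12.160·0.017490)/(6.6523)] = 4.92·0.82513 = 4.0596 mol/L.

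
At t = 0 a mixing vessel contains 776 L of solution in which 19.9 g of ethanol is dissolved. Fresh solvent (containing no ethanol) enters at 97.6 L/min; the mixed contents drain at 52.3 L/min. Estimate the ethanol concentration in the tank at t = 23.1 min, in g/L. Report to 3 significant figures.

Total volume: dV/dt = Q_in − Q_out = 45.300 L/min, so V(t) = 776 + 45.300 t and V(23.1) = 1822.4 L.
No ethanol enters, so dm/dt = −Q_out · (m/V).
Separate: dm/m = −Q_out dt/V(t) ⇒ ln(m/m₀) = −(Q_out/(Q_in−Q_out)) ln(V/V₀).
m = m₀ (V₀/V)^(Q_out/(Q_in−Q_out)) = 19.9 × (776/1822.4)^(1.1545) = 7.4262 g.
C = m/V = 7.4262/1822.4 = 0.0040749 g/L.

0.00407 g/L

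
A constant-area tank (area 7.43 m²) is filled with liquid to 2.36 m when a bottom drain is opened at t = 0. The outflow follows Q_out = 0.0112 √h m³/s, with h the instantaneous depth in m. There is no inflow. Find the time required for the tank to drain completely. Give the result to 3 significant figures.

2040 s

A dh/dt = −Q_out = −0.0112 √h.
This is separable: 2 d(√h)/dt = −0.0112/A, so √h = √h₀ − (0.0112/(2A)) t.
Set h = 0: 2√h₀ = (0.0112/A) t_empty ⇒ t_empty = 2A√h₀/0.0112.
t_empty = 2·7.43·√2.36/0.0112 = 14.860·1.5362/0.0112 = 2038.2 s.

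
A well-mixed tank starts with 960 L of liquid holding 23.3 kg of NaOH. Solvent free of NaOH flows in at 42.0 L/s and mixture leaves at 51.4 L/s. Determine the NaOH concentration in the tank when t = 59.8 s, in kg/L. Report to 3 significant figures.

0.000474 kg/L

Total volume: dV/dt = Q_in − Q_out = -9.4000 L/s, so V(t) = 960 − 9.4000 t and V(59.8) = 397.88 L.
Species balance (pure solvent in): dm/dt = −Q_out · m/V(t).
dm/m = −Q_out dt/(V₀ − 9.4000 t); integrating gives ln(m/m₀) = −(Q_out/(Q_in−Q_out)) ln(V/V₀).
m = m₀ (V₀/V)^(Q_out/(Q_in−Q_out)) = 23.3 × (960/397.88)^(-5.4681) = 0.18867 kg.
C = m/V = 0.18867/397.88 = 0.00047419 kg/L.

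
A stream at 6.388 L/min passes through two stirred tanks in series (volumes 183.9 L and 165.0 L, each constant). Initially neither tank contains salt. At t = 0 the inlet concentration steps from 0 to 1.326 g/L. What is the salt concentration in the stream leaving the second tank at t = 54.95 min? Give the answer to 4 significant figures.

Species balance on tank i: dCᵢ/dt = (Cᵢ₋₁ − Cᵢ)/τᵢ with τᵢ = Vᵢ/Q.
τ₁ = 183.9/6.388 = 28.7884 min; τ₂ = 165.0/6.388 = 25.8297 min.
Solving the cascade with C₁(0)=C₂(0)=0 gives C₂(t) = C_in[1 − (τ₁ e^(−t/τ₁) − τ₂ e^(−t/τ₂))/(τ₁ − τ₂)].
At t = 54.95: e^(−t/τ₁) = 0.148264, e^(−t/τ₂) = 0.119147.
C₂ = 1.326·[1 − (28.7884·0.148264 − 25.8297·0.119147)/(2.95867)] = 1.326·0.597536 = 0.792332 g/L.

0.7923 g/L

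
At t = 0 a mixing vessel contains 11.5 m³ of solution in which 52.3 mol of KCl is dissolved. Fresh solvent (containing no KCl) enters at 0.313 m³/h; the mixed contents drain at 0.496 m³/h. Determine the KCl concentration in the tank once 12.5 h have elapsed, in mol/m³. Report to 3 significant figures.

3.11 mol/m³

Total volume: dV/dt = Q_in − Q_out = -0.18300 m³/h, so V(t) = 11.5 − 0.18300 t and V(12.5) = 9.2125 m³.
No KCl enters, so dm/dt = −Q_out · (m/V).
Separate: dm/m = −Q_out dt/V(t) ⇒ ln(m/m₀) = −(Q_out/(Q_in−Q_out)) ln(V/V₀).
m = m₀ (V₀/V)^(Q_out/(Q_in−Q_out)) = 52.3 × (11.5/9.2125)^(-2.7104) = 28.671 mol.
C = m/V = 28.671/9.2125 = 3.1121 mol/m³.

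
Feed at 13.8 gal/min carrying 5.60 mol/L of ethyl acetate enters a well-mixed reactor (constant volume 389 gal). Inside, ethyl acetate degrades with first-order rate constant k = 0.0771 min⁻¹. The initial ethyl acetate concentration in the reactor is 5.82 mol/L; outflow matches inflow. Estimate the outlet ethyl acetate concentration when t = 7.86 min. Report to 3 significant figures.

V dC/dt = Q(C_in − C) − k V C.
This is linear with rate a = Q/V + k = 0.11258 min⁻¹.
C_ss = Q C_in/(Q + kV) = 1.7647 mol/L; C(t) = C_ss + (C₀ − C_ss) e^(−a t).
C(7.86) = 1.7647 + (4.0553)·e^(−0.11258·7.86) = 1.7647 + (4.0553)·0.41278 = 3.4386 mol/L.

3.44 mol/L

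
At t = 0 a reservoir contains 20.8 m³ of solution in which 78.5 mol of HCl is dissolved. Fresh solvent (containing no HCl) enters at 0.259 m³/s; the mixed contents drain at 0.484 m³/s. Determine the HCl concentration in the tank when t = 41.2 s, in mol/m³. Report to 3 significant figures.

Total volume: dV/dt = Q_in − Q_out = -0.22500 m³/s, so V(t) = 20.8 − 0.22500 t and V(41.2) = 11.530 m³.
Solute balance: dm/dt = 0 − Q_out C = −Q_out m/V(t).
dm/m = −Q_out dt/(V₀ − 0.22500 t); integrating gives ln(m/m₀) = −(Q_out/(Q_in−Q_out)) ln(V/V₀).
m = m₀ (V₀/V)^(Q_out/(Q_in−Q_out)) = 78.5 × (20.8/11.530)^(-2.1511) = 22.064 mol.
C = m/V = 22.064/11.530 = 1.9136 mol/m³.

1.91 mol/m³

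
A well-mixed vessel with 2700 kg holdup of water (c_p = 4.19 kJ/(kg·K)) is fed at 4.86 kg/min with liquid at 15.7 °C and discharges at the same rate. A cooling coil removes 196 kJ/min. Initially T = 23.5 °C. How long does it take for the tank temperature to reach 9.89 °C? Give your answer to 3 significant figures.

Heat balance on the well-mixed liquid: M c_p dT/dt = ṁ c_p (T_in − T) − 196.
τ = M/ṁ = 555.56 min; T_ss = T_in − Q̇/(ṁ c_p) = 6.0749 °C.
T(t) = T_ss + (T₀ − T_ss) e^(−t/τ). Set T = 9.89:
e^(−t/τ) = (9.89 − 6.0749)/(23.5 − 6.0749) = 0.21894
t = −555.56 · ln(0.21894) = 843.86 min.

844 min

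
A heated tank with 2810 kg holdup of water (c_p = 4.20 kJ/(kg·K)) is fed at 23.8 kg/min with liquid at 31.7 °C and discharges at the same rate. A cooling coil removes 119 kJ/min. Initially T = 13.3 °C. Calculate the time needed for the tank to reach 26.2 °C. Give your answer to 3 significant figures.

163 min

Unsteady energy balance on the tank contents: M c_p dT/dt = ṁ c_p (T_in − T) − 119.
τ = M/ṁ = 118.07 min; T_ss = T_in − Q̇/(ṁ c_p) = 30.510 °C.
T(t) = T_ss + (T₀ − T_ss) e^(−t/τ). Set T = 26.2:
e^(−t/τ) = (26.2 − 30.510)/(13.3 − 30.510) = 0.25042
t = −118.07 · ln(0.25042) = 163.48 min.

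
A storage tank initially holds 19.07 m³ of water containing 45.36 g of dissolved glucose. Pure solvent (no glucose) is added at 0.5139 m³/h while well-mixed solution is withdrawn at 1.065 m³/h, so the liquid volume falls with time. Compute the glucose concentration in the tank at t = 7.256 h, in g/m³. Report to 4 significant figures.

1.910 g/m³

Let m(t) be the amount of glucose. Volume: V(t) = V₀ + (Q_in − Q_out) t = 19.07 − 0.551100 t; V(7.256) = 15.0712 m³.
Species balance (pure solvent in): dm/dt = −Q_out · m/V(t).
dm/m = −Q_out dt/(V₀ − 0.551100 t); integrating gives ln(m/m₀) = −(Q_out/(Q_in−Q_out)) ln(V/V₀).
m = m₀ (V₀/V)^(Q_out/(Q_in−Q_out)) = 45.36 × (19.07/15.0712)^(-1.93250) = 28.7851 g.
C = m/V = 28.7851/15.0712 = 1.90994 g/m³.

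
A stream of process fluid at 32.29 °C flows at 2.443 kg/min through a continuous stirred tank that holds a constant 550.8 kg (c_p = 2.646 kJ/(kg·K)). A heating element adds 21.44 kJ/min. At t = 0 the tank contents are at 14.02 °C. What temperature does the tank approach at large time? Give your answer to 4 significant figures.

35.61 °C

First-law balance (no shaft work): M c_p dT/dt = ṁ c_p (T_in − T) + 21.44.
At steady state dT/dt = 0 ⇒ T_ss = T_in + Q̇/(ṁ c_p) = 32.29 + 21.44/(2.443·2.646) = 35.6067 °C.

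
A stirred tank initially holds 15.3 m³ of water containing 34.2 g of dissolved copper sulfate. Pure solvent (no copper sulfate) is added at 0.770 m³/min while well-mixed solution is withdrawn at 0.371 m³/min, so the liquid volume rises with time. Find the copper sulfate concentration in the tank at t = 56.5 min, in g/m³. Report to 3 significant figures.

0.389 g/m³

Let m(t) be the amount of copper sulfate. Volume: V(t) = V₀ + (Q_in − Q_out) t = 15.3 + 0.39900 t; V(56.5) = 37.844 m³.
Solute balance: dm/dt = 0 − Q_out C = −Q_out m/V(t).
dm/m = −Q_out dt/(V₀ + 0.39900 t); integrating gives ln(m/m₀) = −(Q_out/(Q_in−Q_out)) ln(V/V₀).
m = m₀ (V₀/V)^(Q_out/(Q_in−Q_out)) = 34.2 × (15.3/37.844)^(0.92982) = 14.734 g.
C = m/V = 14.734/37.844 = 0.38935 g/m³.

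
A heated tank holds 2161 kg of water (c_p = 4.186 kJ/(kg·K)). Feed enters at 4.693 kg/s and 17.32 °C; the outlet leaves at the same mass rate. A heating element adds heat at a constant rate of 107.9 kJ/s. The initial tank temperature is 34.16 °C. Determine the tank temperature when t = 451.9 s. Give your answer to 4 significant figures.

M c_p dT/dt = ṁ c_p (T_in − T) + Q̇.
τ = M/ṁ = 460.473 s; T_ss = T_in + Q̇/(ṁ c_p) = 17.32 + 107.9/(4.693·4.186) = 22.8125 °C.
Solution: T(t) = T_ss + (T₀ − T_ss) e^(−t/τ).
T(451.9) = 22.8125 + (11.3475)·e^(−451.9/460.473) = 22.8125 + (11.3475)·0.374793 = 27.0655 °C.

27.07 °C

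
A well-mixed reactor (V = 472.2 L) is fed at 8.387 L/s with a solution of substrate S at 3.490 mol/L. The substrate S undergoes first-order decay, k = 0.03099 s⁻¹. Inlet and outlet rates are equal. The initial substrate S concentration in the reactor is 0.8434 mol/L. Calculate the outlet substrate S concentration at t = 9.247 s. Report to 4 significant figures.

V dC/dt = Q(C_in − C) − k V C.
dC/dt = (Q/V) C_in − (Q/V + k) C; effective rate a = Q/V + k = 0.0177615 + 0.03099 = 0.0487515 s⁻¹.
C_ss = Q C_in/(Q + kV) = 1.27150 mol/L; C(t) = C_ss + (C₀ − C_ss) e^(−a t).
C(9.247) = 1.27150 + (-0.428104)·e^(−0.0487515·9.247) = 1.27150 + (-0.428104)·0.637115 = 0.998753 mol/L.

0.9988 mol/L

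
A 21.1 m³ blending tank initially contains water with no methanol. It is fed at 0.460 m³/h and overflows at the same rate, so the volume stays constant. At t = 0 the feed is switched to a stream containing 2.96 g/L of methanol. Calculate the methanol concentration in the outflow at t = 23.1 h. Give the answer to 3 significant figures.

Accumulation = in − out for the solute gives V dC/dt = Q(C_in − C).
Time constant τ = V/Q = 21.1/0.460 = 45.870 h.
Solution: C(t) = C_in + (C₀ − C_in) e^(−t/τ).
C(23.1) = 2.96 + (0 − 2.96)·e^(−23.1/45.870) = 2.96 + (-2.9600)·0.60435 = 1.1711 g/L.

1.17 g/L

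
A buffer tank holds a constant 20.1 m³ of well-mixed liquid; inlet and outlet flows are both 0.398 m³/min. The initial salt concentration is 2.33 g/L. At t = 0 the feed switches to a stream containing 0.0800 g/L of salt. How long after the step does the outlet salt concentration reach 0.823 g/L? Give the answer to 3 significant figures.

Accumulation = in − out for the solute gives V dC/dt = Q(C_in − C), so τ = V/Q = 50.503 min.
C(t) = C_in + (C₀ − C_in) e^(−t/τ). Set C = 0.823 and solve for t:
e^(−t/τ) = (C − C_in)/(C₀ − C_in) = (0.823 − 0.0800)/(2.33 − 0.0800) = 0.33022
t = −τ ln(…) = 50.503 × 1.1080 = 55.956 min.

56.0 min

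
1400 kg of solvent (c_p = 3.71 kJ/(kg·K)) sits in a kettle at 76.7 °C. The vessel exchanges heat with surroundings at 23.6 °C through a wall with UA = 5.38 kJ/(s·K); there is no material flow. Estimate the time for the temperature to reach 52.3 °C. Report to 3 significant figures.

594 s

Heat balance on the well-mixed liquid: M c_p dT/dt = −UA(T − T_amb).
τ = M c_p/UA = 965.43 s; T_ss = T_amb = 23.600 °C.
T(t) = T_ss + (T₀ − T_ss)e^(−t/τ); set T = 52.3:
t = −τ ln[(T − T_ss)/(T₀ − T_ss)] = −965.43 · ln(0.54049) = 594.01 s.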